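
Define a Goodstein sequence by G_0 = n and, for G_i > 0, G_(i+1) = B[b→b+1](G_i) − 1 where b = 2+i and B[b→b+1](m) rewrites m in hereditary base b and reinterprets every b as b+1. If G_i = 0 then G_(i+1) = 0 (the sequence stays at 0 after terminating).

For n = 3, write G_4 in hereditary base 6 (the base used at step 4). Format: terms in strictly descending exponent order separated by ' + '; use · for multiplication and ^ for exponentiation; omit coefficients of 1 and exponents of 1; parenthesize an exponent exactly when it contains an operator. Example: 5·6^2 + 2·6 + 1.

1

i=0: 3 = 2 + 1 (b=2); 2→3: 3 + 1 = 4; 4−1 = 3
i=1: 3 = 3 (b=3); 3→4: 4 = 4; 4−1 = 3
i=2: 3 = 3 (b=4); 4→5: 3 = 3; 3−1 = 2
i=3: 2 = 2 (b=5); 5→6: 2 = 2; 2−1 = 1
i=4: 1 = 1 (b=6); 6→7: 1 = 1; 1−1 = 0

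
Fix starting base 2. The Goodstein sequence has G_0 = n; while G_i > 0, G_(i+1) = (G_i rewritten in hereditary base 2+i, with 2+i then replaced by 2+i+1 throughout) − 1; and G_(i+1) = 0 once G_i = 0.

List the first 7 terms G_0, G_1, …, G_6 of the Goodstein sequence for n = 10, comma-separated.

i=0: 10 = 2^(2 + 1) + 2 (b=2); 2→3: 3^(3 + 1) + 3 = 84; 84−1 = 83
i=1: 83 = 3^(3 + 1) + 2 (b=3); 3→4: 4^(4 + 1) + 2 = 1026; 1026−1 = 1025
i=2: 1025 = 4^(4 + 1) + 1 (b=4); 4→5: 5^(5 + 1) + 1 = 15626; 15626−1 = 15625
i=3: 15625 = 5^(5 + 1) (b=5); 5→6: 6^(6 + 1) = 279936; 279936−1 = 279935
i=4: 279935 = 5·6^6 + 5·6^5 + 5·6^4 + 5·6^3 + 5·6^2 + 5·6 + 5 (b=6); 6→7: 5·7^7 + 5·7^5 + 5·7^4 + 5·7^3 + 5·7^2 + 5·7 + 5 = 4215755; 4215755−1 = 4215754
i=5: 4215754 = 5·7^7 + 5·7^5 + 5·7^4 + 5·7^3 + 5·7^2 + 5·7 + 4 (b=7); 7→8: 5·8^8 + 5·8^5 + 5·8^4 + 5·8^3 + 5·8^2 + 5·8 + 4 = 84073324; 84073324−1 = 84073323

10, 83, 1025, 15625, 279935, 4215754, 84073323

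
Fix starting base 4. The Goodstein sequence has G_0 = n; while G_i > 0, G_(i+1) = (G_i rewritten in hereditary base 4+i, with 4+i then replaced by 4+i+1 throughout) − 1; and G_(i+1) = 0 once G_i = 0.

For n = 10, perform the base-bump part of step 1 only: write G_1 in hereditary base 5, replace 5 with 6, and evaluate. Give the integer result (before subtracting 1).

(0) 10|_4 = 2·4 + 2 ↦ 2·5 + 2|_5 = 12 ⇒ 11
(1) 11|_5 = 2·5 + 1 ↦ 2·6 + 1|_6 = 13 ⇒ 12

13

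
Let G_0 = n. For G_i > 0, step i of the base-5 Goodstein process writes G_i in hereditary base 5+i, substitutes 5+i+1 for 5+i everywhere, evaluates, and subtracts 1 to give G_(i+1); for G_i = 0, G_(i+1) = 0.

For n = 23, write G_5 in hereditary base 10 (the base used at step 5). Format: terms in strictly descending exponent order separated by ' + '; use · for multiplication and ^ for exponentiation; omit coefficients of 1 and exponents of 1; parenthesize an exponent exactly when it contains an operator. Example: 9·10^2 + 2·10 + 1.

3·10 + 7

base 5: 23 = 4·5 + 3; at 6: 4·6 + 3 = 27; next = 26
base 6: 26 = 4·6 + 2; at 7: 4·7 + 2 = 30; next = 29
base 7: 29 = 4·7 + 1; at 8: 4·8 + 1 = 33; next = 32
base 8: 32 = 4·8; at 9: 4·9 = 36; next = 35
base 9: 35 = 3·9 + 8; at 10: 3·10 + 8 = 38; next = 37
base 10: 37 = 3·10 + 7; at 11: 3·11 + 7 = 40; next = 39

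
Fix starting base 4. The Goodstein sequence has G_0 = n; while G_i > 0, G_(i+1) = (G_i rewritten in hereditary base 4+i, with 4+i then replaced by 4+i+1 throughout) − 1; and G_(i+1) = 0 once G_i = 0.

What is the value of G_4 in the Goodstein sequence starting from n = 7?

G_0=7  [base 4] 4 + 3  →[4↦5]→  5 + 3 = 8  −1 ⇒ G_1=7
G_1=7  [base 5] 5 + 2  →[5↦6]→  6 + 2 = 8  −1 ⇒ G_2=7
G_2=7  [base 6] 6 + 1  →[6↦7]→  7 + 1 = 8  −1 ⇒ G_3=7
G_3=7  [base 7] 7  →[7↦8]→  8 = 8  −1 ⇒ G_4=7
G_4=7  [base 8] 7  →[8↦9]→  7 = 7  −1 ⇒ G_5=6

7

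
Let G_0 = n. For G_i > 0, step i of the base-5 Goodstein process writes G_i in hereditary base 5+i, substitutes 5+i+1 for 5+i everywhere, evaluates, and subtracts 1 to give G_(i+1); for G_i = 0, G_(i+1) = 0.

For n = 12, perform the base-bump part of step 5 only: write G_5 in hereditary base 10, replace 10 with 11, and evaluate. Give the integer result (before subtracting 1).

G_0 = 12. HB_5(12) = 2·5 + 2. Bump = 14. G_1 = 13.
G_1 = 13. HB_6(13) = 2·6 + 1. Bump = 15. G_2 = 14.
G_2 = 14. HB_7(14) = 2·7. Bump = 16. G_3 = 15.
G_3 = 15. HB_8(15) = 8 + 7. Bump = 16. G_4 = 15.
G_4 = 15. HB_9(15) = 9 + 6. Bump = 16. G_5 = 15.

16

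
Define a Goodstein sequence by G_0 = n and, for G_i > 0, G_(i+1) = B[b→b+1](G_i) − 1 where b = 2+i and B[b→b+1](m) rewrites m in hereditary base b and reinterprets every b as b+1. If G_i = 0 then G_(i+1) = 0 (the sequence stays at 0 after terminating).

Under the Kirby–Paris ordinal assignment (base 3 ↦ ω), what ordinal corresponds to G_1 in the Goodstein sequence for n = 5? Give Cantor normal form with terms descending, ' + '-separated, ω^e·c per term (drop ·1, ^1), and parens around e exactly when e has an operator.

ω^ω

base 2: 5 = 2^2 + 1; at 3: 3^3 + 1 = 28; next = 27
base 3: 27 = 3^3; at 4: 4^4 = 256; next = 255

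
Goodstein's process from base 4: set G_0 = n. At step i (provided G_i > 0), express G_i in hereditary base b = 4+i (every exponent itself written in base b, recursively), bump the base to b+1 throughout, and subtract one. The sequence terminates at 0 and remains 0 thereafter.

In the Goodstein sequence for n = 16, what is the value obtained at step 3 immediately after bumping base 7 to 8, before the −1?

34

G_0 = 16. HB_4(16) = 4^2. Bump = 25. G_1 = 24.
G_1 = 24. HB_5(24) = 4·5 + 4. Bump = 28. G_2 = 27.
G_2 = 27. HB_6(27) = 4·6 + 3. Bump = 31. G_3 = 30.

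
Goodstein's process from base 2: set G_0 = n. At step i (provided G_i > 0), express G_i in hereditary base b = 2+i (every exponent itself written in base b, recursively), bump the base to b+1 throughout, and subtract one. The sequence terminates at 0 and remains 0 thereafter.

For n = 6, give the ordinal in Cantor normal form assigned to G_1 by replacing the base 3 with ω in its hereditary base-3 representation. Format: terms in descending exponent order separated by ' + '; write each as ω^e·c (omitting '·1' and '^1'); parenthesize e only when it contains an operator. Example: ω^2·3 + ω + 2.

[0] 6 ≡ 2^2 + 2 (base 2). Lift 3: 30. −1: 29.
[1] 29 ≡ 3^3 + 2 (base 3). Lift 4: 258. −1: 257.

ω^ω + 2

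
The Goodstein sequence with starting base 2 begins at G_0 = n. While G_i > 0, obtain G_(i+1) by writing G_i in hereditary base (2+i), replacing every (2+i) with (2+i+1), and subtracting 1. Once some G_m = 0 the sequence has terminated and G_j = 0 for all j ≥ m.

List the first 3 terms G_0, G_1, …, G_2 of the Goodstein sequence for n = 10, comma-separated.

step 0: 10 = 2^(2 + 1) + 2; sub 3 for 2: 3^(3 + 1) + 3; = 84; G_1 = 84−1 = 83
step 1: 83 = 3^(3 + 1) + 2; sub 4 for 3: 4^(4 + 1) + 2; = 1026; G_2 = 1026−1 = 1025

10, 83, 1025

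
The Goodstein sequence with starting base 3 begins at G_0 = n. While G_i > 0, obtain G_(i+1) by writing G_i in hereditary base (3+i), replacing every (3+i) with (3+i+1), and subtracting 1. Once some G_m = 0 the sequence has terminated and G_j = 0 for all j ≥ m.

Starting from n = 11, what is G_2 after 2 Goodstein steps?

G_0 = 11. HB_3(11) = 3^2 + 2. Bump = 18. G_1 = 17.
G_1 = 17. HB_4(17) = 4^2 + 1. Bump = 26. G_2 = 25.
G_2 = 25. HB_5(25) = 5^2. Bump = 36. G_3 = 35.

25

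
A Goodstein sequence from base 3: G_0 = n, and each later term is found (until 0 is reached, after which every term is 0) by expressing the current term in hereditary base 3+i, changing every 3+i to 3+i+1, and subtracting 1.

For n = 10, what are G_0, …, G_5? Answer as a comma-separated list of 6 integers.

10, 16, 24, 27, 30, 33

10 —HB3→ 3^2 + 1 —bump→ 4^2 + 1 = 17 —(−1)→ 16
16 —HB4→ 4^2 —bump→ 5^2 = 25 —(−1)→ 24
24 —HB5→ 4·5 + 4 —bump→ 4·6 + 4 = 28 —(−1)→ 27
27 —HB6→ 4·6 + 3 —bump→ 4·7 + 3 = 31 —(−1)→ 30
30 —HB7→ 4·7 + 2 —bump→ 4·8 + 2 = 34 —(−1)→ 33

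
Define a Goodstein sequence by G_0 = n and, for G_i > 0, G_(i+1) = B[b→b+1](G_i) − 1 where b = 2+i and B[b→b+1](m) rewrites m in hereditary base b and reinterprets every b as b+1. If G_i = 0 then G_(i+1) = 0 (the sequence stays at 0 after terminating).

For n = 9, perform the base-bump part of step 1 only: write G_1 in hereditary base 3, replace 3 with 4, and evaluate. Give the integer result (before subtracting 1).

1024

i=0: 9 = 2^(2 + 1) + 1 (b=2); 2→3: 3^(3 + 1) + 1 = 82; 82−1 = 81
i=1: 81 = 3^(3 + 1) (b=3); 3→4: 4^(4 + 1) = 1024; 1024−1 = 1023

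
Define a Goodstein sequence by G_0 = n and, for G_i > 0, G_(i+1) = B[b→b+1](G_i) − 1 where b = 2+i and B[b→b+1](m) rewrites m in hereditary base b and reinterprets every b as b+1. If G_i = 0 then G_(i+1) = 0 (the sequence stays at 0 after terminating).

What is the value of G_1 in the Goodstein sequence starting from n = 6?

29

base 2: 6 = 2^2 + 2; at 3: 3^3 + 3 = 30; next = 29
base 3: 29 = 3^3 + 2; at 4: 4^4 + 2 = 258; next = 257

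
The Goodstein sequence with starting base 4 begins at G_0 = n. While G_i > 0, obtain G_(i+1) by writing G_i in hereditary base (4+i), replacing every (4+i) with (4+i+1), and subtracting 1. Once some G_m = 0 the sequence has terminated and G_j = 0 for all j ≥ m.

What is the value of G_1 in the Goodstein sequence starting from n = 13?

[0] 13 ≡ 3·4 + 1 (base 4). Lift 5: 16. −1: 15.
[1] 15 ≡ 3·5 (base 5). Lift 6: 18. −1: 17.

15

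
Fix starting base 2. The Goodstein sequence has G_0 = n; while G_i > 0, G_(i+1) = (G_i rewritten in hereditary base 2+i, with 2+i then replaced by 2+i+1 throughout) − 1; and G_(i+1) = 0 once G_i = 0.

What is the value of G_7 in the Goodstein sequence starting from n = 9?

G_0 = 9. HB_2(9) = 2^(2 + 1) + 1. Bump = 82. G_1 = 81.
G_1 = 81. HB_3(81) = 3^(3 + 1). Bump = 1024. G_2 = 1023.
G_2 = 1023. HB_4(1023) = 3·4^4 + 3·4^3 + 3·4^2 + 3·4 + 3. Bump = 9843. G_3 = 9842.
G_3 = 9842. HB_5(9842) = 3·5^5 + 3·5^3 + 3·5^2 + 3·5 + 2. Bump = 140744. G_4 = 140743.
G_4 = 140743. HB_6(140743) = 3·6^6 + 3·6^3 + 3·6^2 + 3·6 + 1. Bump = 2471827. G_5 = 2471826.
G_5 = 2471826. HB_7(2471826) = 3·7^7 + 3·7^3 + 3·7^2 + 3·7. Bump = 50333400. G_6 = 50333399.
G_6 = 50333399. HB_8(50333399) = 3·8^8 + 3·8^3 + 3·8^2 + 2·8 + 7. Bump = 1162263922. G_7 = 1162263921.
G_7 = 1162263921. HB_9(1162263921) = 3·9^9 + 3·9^3 + 3·9^2 + 2·9 + 6. Bump = 30000003326. G_8 = 30000003325.

1162263921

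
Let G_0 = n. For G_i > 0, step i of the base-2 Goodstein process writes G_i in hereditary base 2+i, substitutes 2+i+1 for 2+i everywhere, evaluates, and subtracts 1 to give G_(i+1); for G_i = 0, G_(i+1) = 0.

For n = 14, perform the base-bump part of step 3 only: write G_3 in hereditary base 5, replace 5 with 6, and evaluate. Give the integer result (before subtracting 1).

i=0: 14 = 2^(2 + 1) + 2^2 + 2 (b=2); 2→3: 3^(3 + 1) + 3^3 + 3 = 111; 111−1 = 110
i=1: 110 = 3^(3 + 1) + 3^3 + 2 (b=3); 3→4: 4^(4 + 1) + 4^4 + 2 = 1282; 1282−1 = 1281
i=2: 1281 = 4^(4 + 1) + 4^4 + 1 (b=4); 4→5: 5^(5 + 1) + 5^5 + 1 = 18751; 18751−1 = 18750
i=3: 18750 = 5^(5 + 1) + 5^5 (b=5); 5→6: 6^(6 + 1) + 6^6 = 326592; 326592−1 = 326591

326592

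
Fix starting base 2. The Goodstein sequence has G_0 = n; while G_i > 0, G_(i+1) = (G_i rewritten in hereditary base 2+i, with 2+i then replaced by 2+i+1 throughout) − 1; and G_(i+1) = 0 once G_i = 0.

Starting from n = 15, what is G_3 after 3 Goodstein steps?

base 2: 15 = 2^(2 + 1) + 2^2 + 2 + 1; at 3: 3^(3 + 1) + 3^3 + 3 + 1 = 112; next = 111
base 3: 111 = 3^(3 + 1) + 3^3 + 3; at 4: 4^(4 + 1) + 4^4 + 4 = 1284; next = 1283
base 4: 1283 = 4^(4 + 1) + 4^4 + 3; at 5: 5^(5 + 1) + 5^5 + 3 = 18753; next = 18752
base 5: 18752 = 5^(5 + 1) + 5^5 + 2; at 6: 6^(6 + 1) + 6^6 + 2 = 326594; next = 326593

18752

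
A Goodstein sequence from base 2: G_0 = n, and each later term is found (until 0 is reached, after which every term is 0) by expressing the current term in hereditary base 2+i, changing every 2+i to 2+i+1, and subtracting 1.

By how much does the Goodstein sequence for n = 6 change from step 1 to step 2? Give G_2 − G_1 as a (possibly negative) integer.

base 2: 6 = 2^2 + 2; at 3: 3^3 + 3 = 30; next = 29
base 3: 29 = 3^3 + 2; at 4: 4^4 + 2 = 258; next = 257

228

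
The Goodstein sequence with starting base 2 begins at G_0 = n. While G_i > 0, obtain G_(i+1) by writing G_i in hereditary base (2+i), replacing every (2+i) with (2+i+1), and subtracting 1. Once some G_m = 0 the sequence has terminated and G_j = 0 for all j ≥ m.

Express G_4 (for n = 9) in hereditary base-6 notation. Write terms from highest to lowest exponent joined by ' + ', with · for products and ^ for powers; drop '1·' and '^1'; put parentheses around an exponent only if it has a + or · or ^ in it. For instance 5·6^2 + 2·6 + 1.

i=0: 9 = 2^(2 + 1) + 1 (b=2); 2→3: 3^(3 + 1) + 1 = 82; 82−1 = 81
i=1: 81 = 3^(3 + 1) (b=3); 3→4: 4^(4 + 1) = 1024; 1024−1 = 1023
i=2: 1023 = 3·4^4 + 3·4^3 + 3·4^2 + 3·4 + 3 (b=4); 4→5: 3·5^5 + 3·5^3 + 3·5^2 + 3·5 + 3 = 9843; 9843−1 = 9842
i=3: 9842 = 3·5^5 + 3·5^3 + 3·5^2 + 3·5 + 2 (b=5); 5→6: 3·6^6 + 3·6^3 + 3·6^2 + 3·6 + 2 = 140744; 140744−1 = 140743
i=4: 140743 = 3·6^6 + 3·6^3 + 3·6^2 + 3·6 + 1 (b=6); 6→7: 3·7^7 + 3·7^3 + 3·7^2 + 3·7 + 1 = 2471827; 2471827−1 = 2471826

3·6^6 + 3·6^3 + 3·6^2 + 3·6 + 1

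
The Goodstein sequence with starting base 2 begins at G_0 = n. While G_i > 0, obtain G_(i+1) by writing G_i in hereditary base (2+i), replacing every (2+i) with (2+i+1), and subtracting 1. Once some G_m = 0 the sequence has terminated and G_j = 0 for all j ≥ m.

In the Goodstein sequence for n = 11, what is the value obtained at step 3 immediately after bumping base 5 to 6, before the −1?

G_0=11  [base 2] 2^(2 + 1) + 2 + 1  →[2↦3]→  3^(3 + 1) + 3 + 1 = 85  −1 ⇒ G_1=84
G_1=84  [base 3] 3^(3 + 1) + 3  →[3↦4]→  4^(4 + 1) + 4 = 1028  −1 ⇒ G_2=1027
G_2=1027  [base 4] 4^(4 + 1) + 3  →[4↦5]→  5^(5 + 1) + 3 = 15628  −1 ⇒ G_3=15627
G_3=15627  [base 5] 5^(5 + 1) + 2  →[5↦6]→  6^(6 + 1) + 2 = 279938  −1 ⇒ G_4=279937

279938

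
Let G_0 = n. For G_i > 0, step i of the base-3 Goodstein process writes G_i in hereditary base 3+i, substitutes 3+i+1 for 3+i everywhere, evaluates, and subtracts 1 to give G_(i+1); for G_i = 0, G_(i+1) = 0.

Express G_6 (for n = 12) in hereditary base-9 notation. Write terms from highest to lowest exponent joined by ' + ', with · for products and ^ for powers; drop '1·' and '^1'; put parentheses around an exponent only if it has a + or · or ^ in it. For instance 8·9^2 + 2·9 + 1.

7·9 + 6

i=0: 12 = 3^2 + 3 (b=3); 3→4: 4^2 + 4 = 20; 20−1 = 19
i=1: 19 = 4^2 + 3 (b=4); 4→5: 5^2 + 3 = 28; 28−1 = 27
i=2: 27 = 5^2 + 2 (b=5); 5→6: 6^2 + 2 = 38; 38−1 = 37
i=3: 37 = 6^2 + 1 (b=6); 6→7: 7^2 + 1 = 50; 50−1 = 49
i=4: 49 = 7^2 (b=7); 7→8: 8^2 = 64; 64−1 = 63
i=5: 63 = 7·8 + 7 (b=8); 8→9: 7·9 + 7 = 70; 70−1 = 69
i=6: 69 = 7·9 + 6 (b=9); 9→10: 7·10 + 6 = 76; 76−1 = 75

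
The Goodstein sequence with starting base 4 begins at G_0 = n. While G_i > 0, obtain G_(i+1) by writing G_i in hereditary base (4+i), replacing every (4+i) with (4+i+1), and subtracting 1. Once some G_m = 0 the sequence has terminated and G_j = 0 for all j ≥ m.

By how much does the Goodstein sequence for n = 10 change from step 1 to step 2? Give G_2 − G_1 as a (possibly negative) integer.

(0) 10|_4 = 2·4 + 2 ↦ 2·5 + 2|_5 = 12 ⇒ 11
(1) 11|_5 = 2·5 + 1 ↦ 2·6 + 1|_6 = 13 ⇒ 12

1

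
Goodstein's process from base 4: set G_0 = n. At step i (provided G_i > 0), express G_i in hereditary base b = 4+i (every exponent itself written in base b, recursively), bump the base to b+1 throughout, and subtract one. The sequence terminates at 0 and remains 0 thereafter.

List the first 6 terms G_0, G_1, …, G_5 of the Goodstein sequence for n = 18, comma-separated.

18, 26, 36, 48, 53, 58

[0] 18 ≡ 4^2 + 2 (base 4). Lift 5: 27. −1: 26.
[1] 26 ≡ 5^2 + 1 (base 5). Lift 6: 37. −1: 36.
[2] 36 ≡ 6^2 (base 6). Lift 7: 49. −1: 48.
[3] 48 ≡ 6·7 + 6 (base 7). Lift 8: 54. −1: 53.
[4] 53 ≡ 6·8 + 5 (base 8). Lift 9: 59. −1: 58.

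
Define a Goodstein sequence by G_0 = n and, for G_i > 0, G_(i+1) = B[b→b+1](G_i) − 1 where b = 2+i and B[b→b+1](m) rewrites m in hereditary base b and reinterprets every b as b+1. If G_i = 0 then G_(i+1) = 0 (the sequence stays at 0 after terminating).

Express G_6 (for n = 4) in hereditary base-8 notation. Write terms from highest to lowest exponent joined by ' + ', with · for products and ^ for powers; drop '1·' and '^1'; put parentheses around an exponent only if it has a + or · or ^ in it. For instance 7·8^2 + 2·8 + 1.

base 2: 4 = 2^2; at 3: 3^3 = 27; next = 26
base 3: 26 = 2·3^2 + 2·3 + 2; at 4: 2·4^2 + 2·4 + 2 = 42; next = 41
base 4: 41 = 2·4^2 + 2·4 + 1; at 5: 2·5^2 + 2·5 + 1 = 61; next = 60
base 5: 60 = 2·5^2 + 2·5; at 6: 2·6^2 + 2·6 = 84; next = 83
base 6: 83 = 2·6^2 + 6 + 5; at 7: 2·7^2 + 7 + 5 = 110; next = 109
base 7: 109 = 2·7^2 + 7 + 4; at 8: 2·8^2 + 8 + 4 = 140; next = 139
base 8: 139 = 2·8^2 + 8 + 3; at 9: 2·9^2 + 9 + 3 = 174; next = 173

2·8^2 + 8 + 3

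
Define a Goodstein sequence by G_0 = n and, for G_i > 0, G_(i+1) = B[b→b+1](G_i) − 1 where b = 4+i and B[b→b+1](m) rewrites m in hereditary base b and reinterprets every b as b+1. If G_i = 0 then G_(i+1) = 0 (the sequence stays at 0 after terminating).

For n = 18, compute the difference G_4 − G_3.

5

step 0: 18 = 4^2 + 2; sub 5 for 4: 5^2 + 2; = 27; G_1 = 27−1 = 26
step 1: 26 = 5^2 + 1; sub 6 for 5: 6^2 + 1; = 37; G_2 = 37−1 = 36
step 2: 36 = 6^2; sub 7 for 6: 7^2; = 49; G_3 = 49−1 = 48
step 3: 48 = 6·7 + 6; sub 8 for 7: 6·8 + 6; = 54; G_4 = 54−1 = 53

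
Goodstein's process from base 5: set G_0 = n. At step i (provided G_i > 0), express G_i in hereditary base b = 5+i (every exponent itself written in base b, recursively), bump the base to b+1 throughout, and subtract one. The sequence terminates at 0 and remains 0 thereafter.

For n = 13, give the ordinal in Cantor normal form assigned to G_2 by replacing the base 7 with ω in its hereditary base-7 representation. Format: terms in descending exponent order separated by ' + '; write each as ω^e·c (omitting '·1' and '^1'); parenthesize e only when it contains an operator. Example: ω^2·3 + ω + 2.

i=0: 13 = 2·5 + 3 (b=5); 5→6: 2·6 + 3 = 15; 15−1 = 14
i=1: 14 = 2·6 + 2 (b=6); 6→7: 2·7 + 2 = 16; 16−1 = 15
i=2: 15 = 2·7 + 1 (b=7); 7→8: 2·8 + 1 = 17; 17−1 = 16

ω·2 + 1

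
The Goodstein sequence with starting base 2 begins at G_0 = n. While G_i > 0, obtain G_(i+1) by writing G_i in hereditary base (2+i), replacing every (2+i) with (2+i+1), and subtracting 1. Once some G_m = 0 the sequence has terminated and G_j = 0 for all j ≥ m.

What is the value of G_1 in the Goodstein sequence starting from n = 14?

G_0 = 14. HB_2(14) = 2^(2 + 1) + 2^2 + 2. Bump = 111. G_1 = 110.
G_1 = 110. HB_3(110) = 3^(3 + 1) + 3^3 + 2. Bump = 1282. G_2 = 1281.

110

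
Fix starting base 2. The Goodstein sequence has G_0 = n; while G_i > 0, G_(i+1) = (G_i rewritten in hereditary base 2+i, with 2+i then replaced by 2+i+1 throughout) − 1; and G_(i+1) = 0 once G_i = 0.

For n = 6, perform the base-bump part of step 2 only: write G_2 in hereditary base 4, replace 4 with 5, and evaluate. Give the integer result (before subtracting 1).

i=0: 6 = 2^2 + 2 (b=2); 2→3: 3^3 + 3 = 30; 30−1 = 29
i=1: 29 = 3^3 + 2 (b=3); 3→4: 4^4 + 2 = 258; 258−1 = 257
i=2: 257 = 4^4 + 1 (b=4); 4→5: 5^5 + 1 = 3126; 3126−1 = 3125

3126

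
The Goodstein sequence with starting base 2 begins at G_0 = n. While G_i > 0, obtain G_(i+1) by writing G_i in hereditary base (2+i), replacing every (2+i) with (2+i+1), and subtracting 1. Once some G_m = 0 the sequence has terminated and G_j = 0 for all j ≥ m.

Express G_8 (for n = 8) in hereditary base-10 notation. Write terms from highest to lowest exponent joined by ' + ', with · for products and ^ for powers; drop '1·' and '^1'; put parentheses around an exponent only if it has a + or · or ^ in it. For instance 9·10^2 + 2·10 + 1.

2·10^10 + 2·10^2 + 10 + 1

(0) 8|_2 = 2^(2 + 1) ↦ 3^(3 + 1)|_3 = 81 ⇒ 80
(1) 80|_3 = 2·3^3 + 2·3^2 + 2·3 + 2 ↦ 2·4^4 + 2·4^2 + 2·4 + 2|_4 = 554 ⇒ 553
(2) 553|_4 = 2·4^4 + 2·4^2 + 2·4 + 1 ↦ 2·5^5 + 2·5^2 + 2·5 + 1|_5 = 6311 ⇒ 6310
(3) 6310|_5 = 2·5^5 + 2·5^2 + 2·5 ↦ 2·6^6 + 2·6^2 + 2·6|_6 = 93396 ⇒ 93395
(4) 93395|_6 = 2·6^6 + 2·6^2 + 6 + 5 ↦ 2·7^7 + 2·7^2 + 7 + 5|_7 = 1647196 ⇒ 1647195
(5) 1647195|_7 = 2·7^7 + 2·7^2 + 7 + 4 ↦ 2·8^8 + 2·8^2 + 8 + 4|_8 = 33554572 ⇒ 33554571
(6) 33554571|_8 = 2·8^8 + 2·8^2 + 8 + 3 ↦ 2·9^9 + 2·9^2 + 9 + 3|_9 = 774841152 ⇒ 774841151
(7) 774841151|_9 = 2·9^9 + 2·9^2 + 9 + 2 ↦ 2·10^10 + 2·10^2 + 10 + 2|_10 = 20000000212 ⇒ 20000000211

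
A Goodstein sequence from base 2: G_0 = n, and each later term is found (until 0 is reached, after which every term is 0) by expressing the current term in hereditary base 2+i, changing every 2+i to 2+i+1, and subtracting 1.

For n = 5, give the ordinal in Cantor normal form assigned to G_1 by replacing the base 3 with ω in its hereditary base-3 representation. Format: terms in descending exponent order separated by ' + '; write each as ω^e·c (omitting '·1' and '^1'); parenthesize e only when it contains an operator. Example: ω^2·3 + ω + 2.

(0) 5|_2 = 2^2 + 1 ↦ 3^3 + 1|_3 = 28 ⇒ 27
(1) 27|_3 = 3^3 ↦ 4^4|_4 = 256 ⇒ 255

ω^ω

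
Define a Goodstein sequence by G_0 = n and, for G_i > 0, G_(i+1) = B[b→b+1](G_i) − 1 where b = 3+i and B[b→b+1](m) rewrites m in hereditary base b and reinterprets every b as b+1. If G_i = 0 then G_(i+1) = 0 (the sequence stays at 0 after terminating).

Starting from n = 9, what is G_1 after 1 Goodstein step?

15

base 3: 9 = 3^2; at 4: 4^2 = 16; next = 15
base 4: 15 = 3·4 + 3; at 5: 3·5 + 3 = 18; next = 17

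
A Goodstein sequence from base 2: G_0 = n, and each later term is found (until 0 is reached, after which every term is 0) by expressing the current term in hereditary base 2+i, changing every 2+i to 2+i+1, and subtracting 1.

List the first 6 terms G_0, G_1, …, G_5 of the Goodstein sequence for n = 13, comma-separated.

13, 108, 1279, 16092, 280711, 5765998

(0) 13|_2 = 2^(2 + 1) + 2^2 + 1 ↦ 3^(3 + 1) + 3^3 + 1|_3 = 109 ⇒ 108
(1) 108|_3 = 3^(3 + 1) + 3^3 ↦ 4^(4 + 1) + 4^4|_4 = 1280 ⇒ 1279
(2) 1279|_4 = 4^(4 + 1) + 3·4^3 + 3·4^2 + 3·4 + 3 ↦ 5^(5 + 1) + 3·5^3 + 3·5^2 + 3·5 + 3|_5 = 16093 ⇒ 16092
(3) 16092|_5 = 5^(5 + 1) + 3·5^3 + 3·5^2 + 3·5 + 2 ↦ 6^(6 + 1) + 3·6^3 + 3·6^2 + 3·6 + 2|_6 = 280712 ⇒ 280711
(4) 280711|_6 = 6^(6 + 1) + 3·6^3 + 3·6^2 + 3·6 + 1 ↦ 7^(7 + 1) + 3·7^3 + 3·7^2 + 3·7 + 1|_7 = 5765999 ⇒ 5765998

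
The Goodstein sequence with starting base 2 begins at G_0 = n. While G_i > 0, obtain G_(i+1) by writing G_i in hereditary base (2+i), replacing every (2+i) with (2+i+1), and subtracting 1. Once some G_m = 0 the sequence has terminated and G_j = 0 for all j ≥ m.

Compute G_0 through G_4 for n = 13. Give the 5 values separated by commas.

i=0: 13 = 2^(2 + 1) + 2^2 + 1 (b=2); 2→3: 3^(3 + 1) + 3^3 + 1 = 109; 109−1 = 108
i=1: 108 = 3^(3 + 1) + 3^3 (b=3); 3→4: 4^(4 + 1) + 4^4 = 1280; 1280−1 = 1279
i=2: 1279 = 4^(4 + 1) + 3·4^3 + 3·4^2 + 3·4 + 3 (b=4); 4→5: 5^(5 + 1) + 3·5^3 + 3·5^2 + 3·5 + 3 = 16093; 16093−1 = 16092
i=3: 16092 = 5^(5 + 1) + 3·5^3 + 3·5^2 + 3·5 + 2 (b=5); 5→6: 6^(6 + 1) + 3·6^3 + 3·6^2 + 3·6 + 2 = 280712; 280712−1 = 280711

13, 108, 1279, 16092, 280711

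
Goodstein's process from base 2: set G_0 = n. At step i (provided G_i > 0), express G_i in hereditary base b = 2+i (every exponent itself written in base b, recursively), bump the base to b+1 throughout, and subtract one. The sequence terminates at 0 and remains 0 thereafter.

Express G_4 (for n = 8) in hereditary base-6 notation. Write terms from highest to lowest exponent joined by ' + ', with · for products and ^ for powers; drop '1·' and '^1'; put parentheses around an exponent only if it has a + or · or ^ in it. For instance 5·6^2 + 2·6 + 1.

2·6^6 + 2·6^2 + 6 + 5

i=0: 8 = 2^(2 + 1) (b=2); 2→3: 3^(3 + 1) = 81; 81−1 = 80
i=1: 80 = 2·3^3 + 2·3^2 + 2·3 + 2 (b=3); 3→4: 2·4^4 + 2·4^2 + 2·4 + 2 = 554; 554−1 = 553
i=2: 553 = 2·4^4 + 2·4^2 + 2·4 + 1 (b=4); 4→5: 2·5^5 + 2·5^2 + 2·5 + 1 = 6311; 6311−1 = 6310
i=3: 6310 = 2·5^5 + 2·5^2 + 2·5 (b=5); 5→6: 2·6^6 + 2·6^2 + 2·6 = 93396; 93396−1 = 93395
i=4: 93395 = 2·6^6 + 2·6^2 + 6 + 5 (b=6); 6→7: 2·7^7 + 2·7^2 + 7 + 5 = 1647196; 1647196−1 = 1647195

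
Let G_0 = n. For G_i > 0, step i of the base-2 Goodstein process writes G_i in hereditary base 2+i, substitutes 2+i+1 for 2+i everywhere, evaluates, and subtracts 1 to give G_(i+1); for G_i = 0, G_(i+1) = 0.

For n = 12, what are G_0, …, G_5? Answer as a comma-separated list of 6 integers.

(0) 12|_2 = 2^(2 + 1) + 2^2 ↦ 3^(3 + 1) + 3^3|_3 = 108 ⇒ 107
(1) 107|_3 = 3^(3 + 1) + 2·3^2 + 2·3 + 2 ↦ 4^(4 + 1) + 2·4^2 + 2·4 + 2|_4 = 1066 ⇒ 1065
(2) 1065|_4 = 4^(4 + 1) + 2·4^2 + 2·4 + 1 ↦ 5^(5 + 1) + 2·5^2 + 2·5 + 1|_5 = 15686 ⇒ 15685
(3) 15685|_5 = 5^(5 + 1) + 2·5^2 + 2·5 ↦ 6^(6 + 1) + 2·6^2 + 2·6|_6 = 280020 ⇒ 280019
(4) 280019|_6 = 6^(6 + 1) + 2·6^2 + 6 + 5 ↦ 7^(7 + 1) + 2·7^2 + 7 + 5|_7 = 5764911 ⇒ 5764910

12, 107, 1065, 15685, 280019, 5764910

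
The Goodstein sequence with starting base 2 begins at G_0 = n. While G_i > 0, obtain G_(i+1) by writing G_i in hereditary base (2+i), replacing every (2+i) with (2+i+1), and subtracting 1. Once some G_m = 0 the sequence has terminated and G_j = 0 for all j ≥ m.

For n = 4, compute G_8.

G_0 = 4. HB_2(4) = 2^2. Bump = 27. G_1 = 26.
G_1 = 26. HB_3(26) = 2·3^2 + 2·3 + 2. Bump = 42. G_2 = 41.
G_2 = 41. HB_4(41) = 2·4^2 + 2·4 + 1. Bump = 61. G_3 = 60.
G_3 = 60. HB_5(60) = 2·5^2 + 2·5. Bump = 84. G_4 = 83.
G_4 = 83. HB_6(83) = 2·6^2 + 6 + 5. Bump = 110. G_5 = 109.
G_5 = 109. HB_7(109) = 2·7^2 + 7 + 4. Bump = 140. G_6 = 139.
G_6 = 139. HB_8(139) = 2·8^2 + 8 + 3. Bump = 174. G_7 = 173.
G_7 = 173. HB_9(173) = 2·9^2 + 9 + 2. Bump = 212. G_8 = 211.

211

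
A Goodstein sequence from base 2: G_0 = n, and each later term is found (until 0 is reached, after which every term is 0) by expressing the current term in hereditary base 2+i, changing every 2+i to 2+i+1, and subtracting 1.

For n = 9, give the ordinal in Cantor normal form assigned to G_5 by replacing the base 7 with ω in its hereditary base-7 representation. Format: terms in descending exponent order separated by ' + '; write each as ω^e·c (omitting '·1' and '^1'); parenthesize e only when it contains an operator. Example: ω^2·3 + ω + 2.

ω^ω·3 + ω^3·3 + ω^2·3 + ω·3

G_0=9  [base 2] 2^(2 + 1) + 1  →[2↦3]→  3^(3 + 1) + 1 = 82  −1 ⇒ G_1=81
G_1=81  [base 3] 3^(3 + 1)  →[3↦4]→  4^(4 + 1) = 1024  −1 ⇒ G_2=1023
G_2=1023  [base 4] 3·4^4 + 3·4^3 + 3·4^2 + 3·4 + 3  →[4↦5]→  3·5^5 + 3·5^3 + 3·5^2 + 3·5 + 3 = 9843  −1 ⇒ G_3=9842
G_3=9842  [base 5] 3·5^5 + 3·5^3 + 3·5^2 + 3·5 + 2  →[5↦6]→  3·6^6 + 3·6^3 + 3·6^2 + 3·6 + 2 = 140744  −1 ⇒ G_4=140743
G_4=140743  [base 6] 3·6^6 + 3·6^3 + 3·6^2 + 3·6 + 1  →[6↦7]→  3·7^7 + 3·7^3 + 3·7^2 + 3·7 + 1 = 2471827  −1 ⇒ G_5=2471826
G_5=2471826  [base 7] 3·7^7 + 3·7^3 + 3·7^2 + 3·7  →[7↦8]→  3·8^8 + 3·8^3 + 3·8^2 + 3·8 = 50333400  −1 ⇒ G_6=50333399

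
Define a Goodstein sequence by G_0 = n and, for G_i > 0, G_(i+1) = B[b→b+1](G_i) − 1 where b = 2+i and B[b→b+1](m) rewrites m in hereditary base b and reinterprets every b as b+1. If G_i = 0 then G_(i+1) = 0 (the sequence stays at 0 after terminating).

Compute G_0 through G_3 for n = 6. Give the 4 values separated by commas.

6, 29, 257, 3125

(0) 6|_2 = 2^2 + 2 ↦ 3^3 + 3|_3 = 30 ⇒ 29
(1) 29|_3 = 3^3 + 2 ↦ 4^4 + 2|_4 = 258 ⇒ 257
(2) 257|_4 = 4^4 + 1 ↦ 5^5 + 1|_5 = 3126 ⇒ 3125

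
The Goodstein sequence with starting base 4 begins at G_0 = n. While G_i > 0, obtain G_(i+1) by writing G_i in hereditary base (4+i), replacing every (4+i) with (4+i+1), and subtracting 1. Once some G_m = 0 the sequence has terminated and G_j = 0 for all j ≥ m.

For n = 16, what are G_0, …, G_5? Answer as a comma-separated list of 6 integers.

step 0: 16 = 4^2; sub 5 for 4: 5^2; = 25; G_1 = 25−1 = 24
step 1: 24 = 4·5 + 4; sub 6 for 5: 4·6 + 4; = 28; G_2 = 28−1 = 27
step 2: 27 = 4·6 + 3; sub 7 for 6: 4·7 + 3; = 31; G_3 = 31−1 = 30
step 3: 30 = 4·7 + 2; sub 8 for 7: 4·8 + 2; = 34; G_4 = 34−1 = 33
step 4: 33 = 4·8 + 1; sub 9 for 8: 4·9 + 1; = 37; G_5 = 37−1 = 36

16, 24, 27, 30, 33, 36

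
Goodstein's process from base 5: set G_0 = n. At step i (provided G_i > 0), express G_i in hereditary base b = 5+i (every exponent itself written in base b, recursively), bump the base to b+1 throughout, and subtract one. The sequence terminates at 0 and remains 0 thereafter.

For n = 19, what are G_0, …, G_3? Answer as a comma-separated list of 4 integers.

[0] 19 ≡ 3·5 + 4 (base 5). Lift 6: 22. −1: 21.
[1] 21 ≡ 3·6 + 3 (base 6). Lift 7: 24. −1: 23.
[2] 23 ≡ 3·7 + 2 (base 7). Lift 8: 26. −1: 25.

19, 21, 23, 25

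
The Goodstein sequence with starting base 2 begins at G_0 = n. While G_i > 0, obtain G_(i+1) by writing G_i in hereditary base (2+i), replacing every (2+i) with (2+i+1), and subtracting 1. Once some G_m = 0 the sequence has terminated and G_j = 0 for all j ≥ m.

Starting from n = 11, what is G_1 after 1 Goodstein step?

84

step 0: 11 = 2^(2 + 1) + 2 + 1; sub 3 for 2: 3^(3 + 1) + 3 + 1; = 85; G_1 = 85−1 = 84
step 1: 84 = 3^(3 + 1) + 3; sub 4 for 3: 4^(4 + 1) + 4; = 1028; G_2 = 1028−1 = 1027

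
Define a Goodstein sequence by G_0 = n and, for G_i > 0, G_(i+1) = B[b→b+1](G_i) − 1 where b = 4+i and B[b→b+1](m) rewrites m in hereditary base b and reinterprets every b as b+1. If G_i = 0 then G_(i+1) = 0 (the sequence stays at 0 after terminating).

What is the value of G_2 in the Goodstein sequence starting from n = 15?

19

G_0 = 15. HB_4(15) = 3·4 + 3. Bump = 18. G_1 = 17.
G_1 = 17. HB_5(17) = 3·5 + 2. Bump = 20. G_2 = 19.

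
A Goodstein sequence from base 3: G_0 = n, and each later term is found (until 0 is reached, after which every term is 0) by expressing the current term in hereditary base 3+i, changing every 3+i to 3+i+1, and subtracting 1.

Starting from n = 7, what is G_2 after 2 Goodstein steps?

G_0 = 7. HB_3(7) = 2·3 + 1. Bump = 9. G_1 = 8.
G_1 = 8. HB_4(8) = 2·4. Bump = 10. G_2 = 9.
G_2 = 9. HB_5(9) = 5 + 4. Bump = 10. G_3 = 9.

9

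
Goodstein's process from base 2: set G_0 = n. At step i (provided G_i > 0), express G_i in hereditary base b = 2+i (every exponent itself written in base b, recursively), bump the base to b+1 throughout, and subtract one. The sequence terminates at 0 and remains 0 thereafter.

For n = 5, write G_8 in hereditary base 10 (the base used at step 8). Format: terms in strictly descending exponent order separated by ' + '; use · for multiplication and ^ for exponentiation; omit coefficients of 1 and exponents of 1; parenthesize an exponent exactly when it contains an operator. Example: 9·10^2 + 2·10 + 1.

3·10^3 + 3·10^2 + 2·10 + 5

i=0: 5 = 2^2 + 1 (b=2); 2→3: 3^3 + 1 = 28; 28−1 = 27
i=1: 27 = 3^3 (b=3); 3→4: 4^4 = 256; 256−1 = 255
i=2: 255 = 3·4^3 + 3·4^2 + 3·4 + 3 (b=4); 4→5: 3·5^3 + 3·5^2 + 3·5 + 3 = 468; 468−1 = 467
i=3: 467 = 3·5^3 + 3·5^2 + 3·5 + 2 (b=5); 5→6: 3·6^3 + 3·6^2 + 3·6 + 2 = 776; 776−1 = 775
i=4: 775 = 3·6^3 + 3·6^2 + 3·6 + 1 (b=6); 6→7: 3·7^3 + 3·7^2 + 3·7 + 1 = 1198; 1198−1 = 1197
i=5: 1197 = 3·7^3 + 3·7^2 + 3·7 (b=7); 7→8: 3·8^3 + 3·8^2 + 3·8 = 1752; 1752−1 = 1751
i=6: 1751 = 3·8^3 + 3·8^2 + 2·8 + 7 (b=8); 8→9: 3·9^3 + 3·9^2 + 2·9 + 7 = 2455; 2455−1 = 2454
i=7: 2454 = 3·9^3 + 3·9^2 + 2·9 + 6 (b=9); 9→10: 3·10^3 + 3·10^2 + 2·10 + 6 = 3326; 3326−1 = 3325
i=8: 3325 = 3·10^3 + 3·10^2 + 2·10 + 5 (b=10); 10→11: 3·11^3 + 3·11^2 + 2·11 + 5 = 4383; 4383−1 = 4382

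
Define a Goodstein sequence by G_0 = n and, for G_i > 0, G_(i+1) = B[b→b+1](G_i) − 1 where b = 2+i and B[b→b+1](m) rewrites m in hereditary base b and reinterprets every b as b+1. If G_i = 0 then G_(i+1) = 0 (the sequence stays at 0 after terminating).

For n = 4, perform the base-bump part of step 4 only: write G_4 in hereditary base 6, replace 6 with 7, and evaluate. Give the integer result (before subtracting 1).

110

base 2: 4 = 2^2; at 3: 3^3 = 27; next = 26
base 3: 26 = 2·3^2 + 2·3 + 2; at 4: 2·4^2 + 2·4 + 2 = 42; next = 41
base 4: 41 = 2·4^2 + 2·4 + 1; at 5: 2·5^2 + 2·5 + 1 = 61; next = 60
base 5: 60 = 2·5^2 + 2·5; at 6: 2·6^2 + 2·6 = 84; next = 83
base 6: 83 = 2·6^2 + 6 + 5; at 7: 2·7^2 + 7 + 5 = 110; next = 109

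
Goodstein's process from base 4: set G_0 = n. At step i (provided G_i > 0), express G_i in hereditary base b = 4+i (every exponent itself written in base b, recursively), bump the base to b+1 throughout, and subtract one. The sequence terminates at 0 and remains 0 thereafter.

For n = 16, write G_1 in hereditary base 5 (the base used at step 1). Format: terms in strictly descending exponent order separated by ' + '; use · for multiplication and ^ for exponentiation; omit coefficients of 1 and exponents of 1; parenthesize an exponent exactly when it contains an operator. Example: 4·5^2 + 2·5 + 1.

i=0: 16 = 4^2 (b=4); 4→5: 5^2 = 25; 25−1 = 24
i=1: 24 = 4·5 + 4 (b=5); 5→6: 4·6 + 4 = 28; 28−1 = 27

4·5 + 4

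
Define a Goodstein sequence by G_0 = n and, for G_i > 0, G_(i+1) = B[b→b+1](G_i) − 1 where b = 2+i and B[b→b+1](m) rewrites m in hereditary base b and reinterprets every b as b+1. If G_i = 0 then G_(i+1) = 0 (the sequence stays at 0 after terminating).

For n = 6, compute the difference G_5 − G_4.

51384

6 —HB2→ 2^2 + 2 —bump→ 3^3 + 3 = 30 —(−1)→ 29
29 —HB3→ 3^3 + 2 —bump→ 4^4 + 2 = 258 —(−1)→ 257
257 —HB4→ 4^4 + 1 —bump→ 5^5 + 1 = 3126 —(−1)→ 3125
3125 —HB5→ 5^5 —bump→ 6^6 = 46656 —(−1)→ 46655
46655 —HB6→ 5·6^5 + 5·6^4 + 5·6^3 + 5·6^2 + 5·6 + 5 —bump→ 5·7^5 + 5·7^4 + 5·7^3 + 5·7^2 + 5·7 + 5 = 98040 —(−1)→ 98039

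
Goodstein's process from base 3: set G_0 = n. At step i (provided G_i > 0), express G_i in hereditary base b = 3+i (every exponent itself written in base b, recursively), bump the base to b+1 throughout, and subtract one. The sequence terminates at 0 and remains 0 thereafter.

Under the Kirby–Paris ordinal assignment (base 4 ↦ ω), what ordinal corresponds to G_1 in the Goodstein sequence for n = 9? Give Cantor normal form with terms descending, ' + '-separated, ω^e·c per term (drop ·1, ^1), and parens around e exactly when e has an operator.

ω·3 + 3

base 3: 9 = 3^2; at 4: 4^2 = 16; next = 15
base 4: 15 = 3·4 + 3; at 5: 3·5 + 3 = 18; next = 17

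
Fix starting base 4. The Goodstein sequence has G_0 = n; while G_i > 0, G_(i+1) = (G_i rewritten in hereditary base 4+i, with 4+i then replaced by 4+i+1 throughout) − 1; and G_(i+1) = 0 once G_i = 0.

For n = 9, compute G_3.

G_0 = 9. HB_4(9) = 2·4 + 1. Bump = 11. G_1 = 10.
G_1 = 10. HB_5(10) = 2·5. Bump = 12. G_2 = 11.
G_2 = 11. HB_6(11) = 6 + 5. Bump = 12. G_3 = 11.

11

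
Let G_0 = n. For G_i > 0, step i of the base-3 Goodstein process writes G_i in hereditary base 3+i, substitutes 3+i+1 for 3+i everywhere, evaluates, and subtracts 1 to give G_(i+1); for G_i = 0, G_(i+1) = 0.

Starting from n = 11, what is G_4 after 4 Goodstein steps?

39

(0) 11|_3 = 3^2 + 2 ↦ 4^2 + 2|_4 = 18 ⇒ 17
(1) 17|_4 = 4^2 + 1 ↦ 5^2 + 1|_5 = 26 ⇒ 25
(2) 25|_5 = 5^2 ↦ 6^2|_6 = 36 ⇒ 35
(3) 35|_6 = 5·6 + 5 ↦ 5·7 + 5|_7 = 40 ⇒ 39
(4) 39|_7 = 5·7 + 4 ↦ 5·8 + 4|_8 = 44 ⇒ 43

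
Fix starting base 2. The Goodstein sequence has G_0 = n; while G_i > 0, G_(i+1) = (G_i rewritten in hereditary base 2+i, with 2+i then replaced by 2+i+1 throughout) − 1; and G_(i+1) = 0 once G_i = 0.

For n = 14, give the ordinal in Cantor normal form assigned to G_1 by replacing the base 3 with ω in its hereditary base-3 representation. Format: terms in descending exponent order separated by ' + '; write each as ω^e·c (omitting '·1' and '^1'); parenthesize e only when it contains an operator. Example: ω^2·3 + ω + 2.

ω^(ω + 1) + ω^ω + 2

[0] 14 ≡ 2^(2 + 1) + 2^2 + 2 (base 2). Lift 3: 111. −1: 110.
[1] 110 ≡ 3^(3 + 1) + 3^3 + 2 (base 3). Lift 4: 1282. −1: 1281.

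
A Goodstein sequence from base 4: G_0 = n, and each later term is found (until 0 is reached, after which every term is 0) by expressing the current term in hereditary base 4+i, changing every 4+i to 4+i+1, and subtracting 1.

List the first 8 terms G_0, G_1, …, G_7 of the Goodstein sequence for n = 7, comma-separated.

7, 7, 7, 7, 7, 6, 5, 4

[0] 7 ≡ 4 + 3 (base 4). Lift 5: 8. −1: 7.
[1] 7 ≡ 5 + 2 (base 5). Lift 6: 8. −1: 7.
[2] 7 ≡ 6 + 1 (base 6). Lift 7: 8. −1: 7.
[3] 7 ≡ 7 (base 7). Lift 8: 8. −1: 7.
[4] 7 ≡ 7 (base 8). Lift 9: 7. −1: 6.
[5] 6 ≡ 6 (base 9). Lift 10: 6. −1: 5.
[6] 5 ≡ 5 (base 10). Lift 11: 5. −1: 4.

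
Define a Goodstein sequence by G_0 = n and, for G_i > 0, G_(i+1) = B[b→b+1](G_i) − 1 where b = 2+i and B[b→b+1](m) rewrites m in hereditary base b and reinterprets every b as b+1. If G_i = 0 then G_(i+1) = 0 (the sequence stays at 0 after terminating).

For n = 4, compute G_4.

G_0 = 4. HB_2(4) = 2^2. Bump = 27. G_1 = 26.
G_1 = 26. HB_3(26) = 2·3^2 + 2·3 + 2. Bump = 42. G_2 = 41.
G_2 = 41. HB_4(41) = 2·4^2 + 2·4 + 1. Bump = 61. G_3 = 60.
G_3 = 60. HB_5(60) = 2·5^2 + 2·5. Bump = 84. G_4 = 83.
G_4 = 83. HB_6(83) = 2·6^2 + 6 + 5. Bump = 110. G_5 = 109.

83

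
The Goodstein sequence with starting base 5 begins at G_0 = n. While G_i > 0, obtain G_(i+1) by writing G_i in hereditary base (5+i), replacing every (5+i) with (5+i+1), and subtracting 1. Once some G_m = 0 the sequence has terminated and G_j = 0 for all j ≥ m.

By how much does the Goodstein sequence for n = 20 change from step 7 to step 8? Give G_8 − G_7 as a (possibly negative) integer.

1

G_0=20  [base 5] 4·5  →[5↦6]→  4·6 = 24  −1 ⇒ G_1=23
G_1=23  [base 6] 3·6 + 5  →[6↦7]→  3·7 + 5 = 26  −1 ⇒ G_2=25
G_2=25  [base 7] 3·7 + 4  →[7↦8]→  3·8 + 4 = 28  −1 ⇒ G_3=27
G_3=27  [base 8] 3·8 + 3  →[8↦9]→  3·9 + 3 = 30  −1 ⇒ G_4=29
G_4=29  [base 9] 3·9 + 2  →[9↦10]→  3·10 + 2 = 32  −1 ⇒ G_5=31
G_5=31  [base 10] 3·10 + 1  →[10↦11]→  3·11 + 1 = 34  −1 ⇒ G_6=33
G_6=33  [base 11] 3·11  →[11↦12]→  3·12 = 36  −1 ⇒ G_7=35
G_7=35  [base 12] 2·12 + 11  →[12↦13]→  2·13 + 11 = 37  −1 ⇒ G_8=36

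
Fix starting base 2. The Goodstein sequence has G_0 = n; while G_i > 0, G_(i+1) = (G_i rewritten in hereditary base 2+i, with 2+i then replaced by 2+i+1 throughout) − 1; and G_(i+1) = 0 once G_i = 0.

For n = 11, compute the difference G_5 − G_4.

5484864

base 2: 11 = 2^(2 + 1) + 2 + 1; at 3: 3^(3 + 1) + 3 + 1 = 85; next = 84
base 3: 84 = 3^(3 + 1) + 3; at 4: 4^(4 + 1) + 4 = 1028; next = 1027
base 4: 1027 = 4^(4 + 1) + 3; at 5: 5^(5 + 1) + 3 = 15628; next = 15627
base 5: 15627 = 5^(5 + 1) + 2; at 6: 6^(6 + 1) + 2 = 279938; next = 279937
base 6: 279937 = 6^(6 + 1) + 1; at 7: 7^(7 + 1) + 1 = 5764802; next = 5764801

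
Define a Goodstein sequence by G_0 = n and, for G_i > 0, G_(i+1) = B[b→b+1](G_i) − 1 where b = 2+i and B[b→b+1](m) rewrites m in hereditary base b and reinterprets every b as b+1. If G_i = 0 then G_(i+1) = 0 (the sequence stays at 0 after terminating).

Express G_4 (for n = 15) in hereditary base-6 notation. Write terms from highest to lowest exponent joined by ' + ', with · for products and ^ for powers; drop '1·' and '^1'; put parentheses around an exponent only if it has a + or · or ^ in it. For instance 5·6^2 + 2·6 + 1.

G_0 = 15. HB_2(15) = 2^(2 + 1) + 2^2 + 2 + 1. Bump = 112. G_1 = 111.
G_1 = 111. HB_3(111) = 3^(3 + 1) + 3^3 + 3. Bump = 1284. G_2 = 1283.
G_2 = 1283. HB_4(1283) = 4^(4 + 1) + 4^4 + 3. Bump = 18753. G_3 = 18752.
G_3 = 18752. HB_5(18752) = 5^(5 + 1) + 5^5 + 2. Bump = 326594. G_4 = 326593.
G_4 = 326593. HB_6(326593) = 6^(6 + 1) + 6^6 + 1. Bump = 6588345. G_5 = 6588344.

6^(6 + 1) + 6^6 + 1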